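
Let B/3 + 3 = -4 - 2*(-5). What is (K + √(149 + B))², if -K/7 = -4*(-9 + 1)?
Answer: (224 - √158)² ≈ 44703.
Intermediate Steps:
B = 9 (B = -9 + 3*(-4 - 2*(-5)) = -9 + 3*(-4 + 10) = -9 + 3*6 = -9 + 18 = 9)
K = -224 (K = -(-28)*(-9 + 1) = -(-28)*(-8) = -7*32 = -224)
(K + √(149 + B))² = (-224 + √(149 + 9))² = (-224 + √158)²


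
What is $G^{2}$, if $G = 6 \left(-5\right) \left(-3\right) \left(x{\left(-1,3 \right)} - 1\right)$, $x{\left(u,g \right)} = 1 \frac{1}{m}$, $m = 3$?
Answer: $3600$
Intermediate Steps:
$x{\left(u,g \right)} = \frac{1}{3}$ ($x{\left(u,g \right)} = 1 \cdot \frac{1}{3} = \frac{1}{3}$)
$G = -60$ ($G = 6 \left(-5\right) \left(-3\right) \left(\frac{1}{3} - 1\right) = \left(-30\right) \left(-3\right) \left(- \frac{2}{3}\right) = 90 \left(- \frac{2}{3}\right) = -60$)
$G^{2} = \left(-60\right)^{2} = 3600$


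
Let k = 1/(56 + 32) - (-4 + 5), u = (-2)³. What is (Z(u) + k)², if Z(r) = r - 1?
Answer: 772641/7744 ≈ 99.773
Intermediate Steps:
u = -8
Z(r) = -1 + r
k = -87/88 (k = 1/88 - 1*1 = 1/88 - 1 = -87/88 ≈ -0.98864)
(Z(u) + k)² = ((-1 - 8) - 87/88)² = (-9 - 87/88)² = (-879/88)² = 772641/7744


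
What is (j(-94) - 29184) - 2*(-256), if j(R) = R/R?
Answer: -28671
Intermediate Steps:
j(R) = 1
(j(-94) - 29184) - 2*(-256) = (1 - 29184) - 2*(-256) = -29183 + 512 = -28671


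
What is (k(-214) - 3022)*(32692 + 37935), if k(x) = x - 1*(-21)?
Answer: -227065805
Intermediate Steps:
k(x) = 21 + x (k(x) = x + 21 = 21 + x)
(k(-214) - 3022)*(32692 + 37935) = ((21 - 214) - 3022)*(32692 + 37935) = (-193 - 3022)*70627 = -3215*70627 = -227065805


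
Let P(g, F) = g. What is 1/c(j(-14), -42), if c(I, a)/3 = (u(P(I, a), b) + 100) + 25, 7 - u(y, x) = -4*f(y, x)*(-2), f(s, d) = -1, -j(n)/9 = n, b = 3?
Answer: 1/420 ≈ 0.0023810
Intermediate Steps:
j(n) = -9*n
u(y, x) = 15 (u(y, x) = 7 - (-4*(-1))*(-2) = 7 - 4*(-2) = 7 - 1*(-8) = 7 + 8 = 15)
c(I, a) = 420 (c(I, a) = 3*((15 + 100) + 25) = 3*(115 + 25) = 3*140 = 420)
1/c(j(-14), -42) = 1/420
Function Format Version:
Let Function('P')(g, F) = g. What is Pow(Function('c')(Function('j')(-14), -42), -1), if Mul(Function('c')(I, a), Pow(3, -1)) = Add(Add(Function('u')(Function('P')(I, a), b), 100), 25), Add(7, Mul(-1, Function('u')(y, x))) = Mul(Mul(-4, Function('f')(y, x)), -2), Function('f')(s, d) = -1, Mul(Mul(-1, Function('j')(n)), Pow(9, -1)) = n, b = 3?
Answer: Rational(1, 420) ≈ 0.0023810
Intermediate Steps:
Function('j')(n) = Mul(-9, n)
Function('u')(y, x) = 15 (Function('u')(y, x) = Add(7, Mul(-1, Mul(Mul(-4, -1), -2))) = Add(7, Mul(-1, Mul(4, -2))) = Add(7, Mul(-1, -8)) = Add(7, 8) = 15)
Function('c')(I, a) = 420 (Function('c')(I, a) = Mul(3, Add(Add(15, 100), 25)) = Mul(3, Add(115, 25)) = Mul(3, 140) = 420)
Pow(Function('c')(Function('j')(-14), -42), -1) = Pow(420, -1) = Rational(1, 420)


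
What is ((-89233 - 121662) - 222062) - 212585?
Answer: -645542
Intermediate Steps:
((-89233 - 121662) - 222062) - 212585 = (-210895 - 222062) - 212585 = -432957 - 212585 = -645542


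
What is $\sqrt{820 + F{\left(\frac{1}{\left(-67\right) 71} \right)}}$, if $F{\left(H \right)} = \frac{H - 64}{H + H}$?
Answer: $\frac{\sqrt{612178}}{2} \approx 391.21$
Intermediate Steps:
$F{\left(H \right)} = \frac{-64 + H}{2 H}$
$\sqrt{820 + F{\left(\frac{1}{\left(-67\right) 71} \right)}} = \sqrt{820 + \frac{-64 + \frac{1}{\left(-67\right) 71}}{2 \frac{1}{\left(-67\right) 71}}} = \sqrt{820 + \frac{-64 - \frac{1}{4757}}{2 \left(\left(- \frac{1}{67}\right) \frac{1}{71}\right)}} = \sqrt{820 + \frac{-64 - \frac{1}{4757}}{2 \left(- \frac{1}{4757}\right)}} = \sqrt{820 + \frac{1}{2} \left(-4757\right) \left(- \frac{304449}{4757}\right)} = \sqrt{820 + \frac{304449}{2}} = \sqrt{\frac{306089}{2}} = \frac{\sqrt{612178}}{2}$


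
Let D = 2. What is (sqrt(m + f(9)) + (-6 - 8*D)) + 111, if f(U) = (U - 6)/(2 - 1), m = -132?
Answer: 89 + I*sqrt(129) ≈ 89.0 + 11.358*I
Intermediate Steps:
f(U) = -6 + U (f(U) = (-6 + U)/1 = (-6 + U)*1 = -6 + U)
(sqrt(m + f(9)) + (-6 - 8*D)) + 111 = (sqrt(-132 + (-6 + 9)) + (-6 - 8*2)) + 111 = (sqrt(-132 + 3) + (-6 - 16)) + 111 = (sqrt(-129) - 22) + 111 = (I*sqrt(129) - 22) + 111 = (-22 + I*sqrt(129)) + 111 = 89 + I*sqrt(129)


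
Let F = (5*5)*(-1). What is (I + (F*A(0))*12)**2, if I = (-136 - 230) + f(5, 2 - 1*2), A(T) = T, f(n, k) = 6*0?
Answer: 133956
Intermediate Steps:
f(n, k) = 0
I = -366 (I = (-136 - 230) + 0 = -366 + 0 = -366)
F = -25 (F = 25*(-1) = -25)
(I + (F*A(0))*12)**2 = (-366 - 25*0*12)**2 = (-366 + 0*12)**2 = (-366 + 0)**2 = (-366)**2 = 133956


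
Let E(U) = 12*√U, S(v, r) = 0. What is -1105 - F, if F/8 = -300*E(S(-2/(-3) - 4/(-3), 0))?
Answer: -1105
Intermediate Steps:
F = 0 (F = 8*(-3600*√0) = 8*(-3600*0) = 8*(-300*0) = 8*0 = 0)
-1105 - F = -1105 - 1*0 = -1105 + 0 = -1105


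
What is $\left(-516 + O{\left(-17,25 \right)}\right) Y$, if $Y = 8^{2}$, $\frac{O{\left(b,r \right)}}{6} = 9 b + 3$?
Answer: $-90624$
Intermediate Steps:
$O{\left(b,r \right)} = 18 + 54 b$ ($O{\left(b,r \right)} = 6 \left(9 b + 3\right) = 6 \left(3 + 9 b\right) = 18 + 54 b$)
$Y = 64$
$\left(-516 + O{\left(-17,25 \right)}\right) Y = \left(-516 + \left(18 + 54 \left(-17\right)\right)\right) 64 = \left(-516 + \left(18 - 918\right)\right) 64 = \left(-516 - 900\right) 64 = \left(-1416\right) 64 = -90624$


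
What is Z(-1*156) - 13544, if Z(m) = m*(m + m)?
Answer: 35128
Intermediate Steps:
Z(m) = 2*m² (Z(m) = m*(2*m) = 2*m²)
Z(-1*156) - 13544 = 2*(-1*156)² - 13544 = 2*(-156)² - 13544 = 2*24336 - 13544 = 48672 - 13544 = 35128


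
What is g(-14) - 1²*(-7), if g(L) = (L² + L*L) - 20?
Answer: 379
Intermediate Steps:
g(L) = -20 + 2*L² (g(L) = (L² + L²) - 20 = 2*L² - 20 = -20 + 2*L²)
g(-14) - 1²*(-7) = (-20 + 2*(-14)²) - 1²*(-7) = (-20 + 2*196) - (-7) = (-20 + 392) - 1*(-7) = 372 + 7 = 379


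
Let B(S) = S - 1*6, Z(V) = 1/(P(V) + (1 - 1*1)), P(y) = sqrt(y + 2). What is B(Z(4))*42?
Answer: -252 + 7*sqrt(6) ≈ -234.85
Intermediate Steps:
P(y) = sqrt(2 + y)
Z(V) = 1/sqrt(2 + V) (Z(V) = 1/(sqrt(2 + V) + (1 - 1*1)) = 1/(sqrt(2 + V) + (1 - 1)) = 1/(sqrt(2 + V) + 0) = 1/(sqrt(2 + V)) = 1/sqrt(2 + V))
B(S) = -6 + S (B(S) = S - 6 = -6 + S)
B(Z(4))*42 = (-6 + 1/sqrt(2 + 4))*42 = (-6 + 1/sqrt(6))*42 = (-6 + sqrt(6)/6)*42 = -252 + 7*sqrt(6)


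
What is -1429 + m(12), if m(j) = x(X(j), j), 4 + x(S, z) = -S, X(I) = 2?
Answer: -1435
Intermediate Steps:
x(S, z) = -4 - S
m(j) = -6 (m(j) = -4 - 1*2 = -4 - 2 = -6)
-1429 + m(12) = -1429 - 6 = -1435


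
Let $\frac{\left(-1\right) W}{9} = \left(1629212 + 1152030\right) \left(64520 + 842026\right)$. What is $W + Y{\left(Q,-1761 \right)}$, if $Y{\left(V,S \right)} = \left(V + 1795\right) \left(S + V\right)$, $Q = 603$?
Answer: $-22691917068072$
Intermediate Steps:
$Y{\left(V,S \right)} = \left(1795 + V\right) \left(S + V\right)$
$W = -22691914291188$ ($W = - 9 \left(1629212 + 1152030\right) \left(64520 + 842026\right) = - 9 \cdot 2781242 \cdot 906546 = \left(-9\right) 2521323810132 = -22691914291188$)
$W + Y{\left(Q,-1761 \right)} = -22691914291188 + \left(603^{2} + 1795 \left(-1761\right) + 1795 \cdot 603 - 1061883\right) = -22691914291188 + \left(363609 - 3160995 + 1082385 - 1061883\right) = -22691914291188 - 2776884 = -22691917068072$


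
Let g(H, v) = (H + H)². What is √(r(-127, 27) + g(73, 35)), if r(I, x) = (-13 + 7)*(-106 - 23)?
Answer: 47*√10 ≈ 148.63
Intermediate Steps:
g(H, v) = 4*H² (g(H, v) = (2*H)² = 4*H²)
r(I, x) = 774 (r(I, x) = -6*(-129) = 774)
√(r(-127, 27) + g(73, 35)) = √(774 + 4*73²) = √(774 + 4*5329) = √(774 + 21316) = √22090 = 47*√10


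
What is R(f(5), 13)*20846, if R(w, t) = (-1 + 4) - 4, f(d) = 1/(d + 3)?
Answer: -20846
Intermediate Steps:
f(d) = 1/(3 + d)
R(w, t) = -1 (R(w, t) = 3 - 4 = -1)
R(f(5), 13)*20846 = -1*20846 = -20846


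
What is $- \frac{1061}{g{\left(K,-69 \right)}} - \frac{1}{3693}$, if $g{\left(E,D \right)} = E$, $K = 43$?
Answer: $- \frac{3918316}{158799} \approx -24.675$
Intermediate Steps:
$- \frac{1061}{g{\left(K,-69 \right)}} - \frac{1}{3693} = - \frac{1061}{43} - \frac{1}{3693} = - \frac{3918316}{158799}$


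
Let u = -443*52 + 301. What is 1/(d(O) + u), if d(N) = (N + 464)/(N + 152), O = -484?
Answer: -83/1887000 ≈ -4.3985e-5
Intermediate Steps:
d(N) = (464 + N)/(152 + N)
u = -22735 (u = -23036 + 301 = -22735)
1/(d(O) + u) = 1/((464 - 484)/(152 - 484) - 22735) = 1/(-20/(-332) - 22735) = 1/(-1/332*(-20) - 22735) = 1/(5/83 - 22735) = 1/(-1887000/83) = -83/1887000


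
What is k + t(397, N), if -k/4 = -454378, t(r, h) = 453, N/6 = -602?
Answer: 1817965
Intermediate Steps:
N = -3612 (N = 6*(-602) = -3612)
k = 1817512 (k = -4*(-454378) = 1817512)
k + t(397, N) = 1817512 + 453 = 1817965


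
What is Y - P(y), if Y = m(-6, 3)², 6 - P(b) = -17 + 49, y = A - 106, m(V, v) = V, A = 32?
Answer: 62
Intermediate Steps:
y = -74 (y = 32 - 106 = -74)
P(b) = -26 (P(b) = 6 - (-17 + 49) = 6 - 1*32 = 6 - 32 = -26)
Y = 36 (Y = (-6)² = 36)
Y - P(y) = 36 - 1*(-26) = 36 + 26 = 62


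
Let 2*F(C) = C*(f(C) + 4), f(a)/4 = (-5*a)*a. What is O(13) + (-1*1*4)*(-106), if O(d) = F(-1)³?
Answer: 936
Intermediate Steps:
f(a) = -20*a² (f(a) = 4*((-5*a)*a) = 4*(-5*a²) = -20*a²)
F(C) = C*(4 - 20*C²)/2 (F(C) = (C*(-20*C² + 4))/2 = (C*(4 - 20*C²))/2 = C*(4 - 20*C²)/2)
O(d) = 512 (O(d) = (-10*(-1)³ + 2*(-1))³ = (-10*(-1) - 2)³ = (10 - 2)³ = 8³ = 512)
O(13) + (-1*1*4)*(-106) = 512 + (-1*1*4)*(-106) = 512 - 1*4*(-106) = 512 - 4*(-106) = 512 + 424 = 936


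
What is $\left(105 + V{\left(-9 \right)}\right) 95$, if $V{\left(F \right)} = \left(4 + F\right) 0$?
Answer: $9975$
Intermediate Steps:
$V{\left(F \right)} = 0$
$\left(105 + V{\left(-9 \right)}\right) 95 = \left(105 + 0\right) 95 = 105 \cdot 95 = 9975$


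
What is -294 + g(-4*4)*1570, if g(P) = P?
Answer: -25414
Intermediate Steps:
-294 + g(-4*4)*1570 = -294 - 4*4*1570 = -294 - 16*1570 = -294 - 25120 = -25414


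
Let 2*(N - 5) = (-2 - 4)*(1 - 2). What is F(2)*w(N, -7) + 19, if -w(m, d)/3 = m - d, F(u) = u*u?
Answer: -161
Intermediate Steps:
F(u) = u²
N = 8 (N = 5 + ((-2 - 4)*(1 - 2))/2 = 5 + (-6*(-1))/2 = 5 + (½)*6 = 5 + 3 = 8)
w(m, d) = -3*m + 3*d (w(m, d) = -3*(m - d) = -3*m + 3*d)
F(2)*w(N, -7) + 19 = 2²*(-3*8 + 3*(-7)) + 19 = 4*(-24 - 21) + 19 = 4*(-45) + 19 = -180 + 19 = -161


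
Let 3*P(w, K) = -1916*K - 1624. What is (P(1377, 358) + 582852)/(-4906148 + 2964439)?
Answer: -50524/277387 ≈ -0.18214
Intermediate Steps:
P(w, K) = -1624/3 - 1916*K/3 (P(w, K) = (-1916*K - 1624)/3 = (-1624 - 1916*K)/3 = -1624/3 - 1916*K/3)
(P(1377, 358) + 582852)/(-4906148 + 2964439) = ((-1624/3 - 1916/3*358) + 582852)/(-4906148 + 2964439) = ((-1624/3 - 685928/3) + 582852)/(-1941709) = (-229184 + 582852)*(-1/1941709) = 353668*(-1/1941709) = -50524/277387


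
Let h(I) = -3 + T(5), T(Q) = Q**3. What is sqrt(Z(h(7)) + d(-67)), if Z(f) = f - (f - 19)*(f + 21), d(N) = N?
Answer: I*sqrt(14674) ≈ 121.14*I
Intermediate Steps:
h(I) = 122 (h(I) = -3 + 5**3 = -3 + 125 = 122)
Z(f) = f - (-19 + f)*(21 + f)
sqrt(Z(h(7)) + d(-67)) = sqrt((399 - 1*122 - 1*122**2) - 67) = sqrt((399 - 122 - 1*14884) - 67) = sqrt((399 - 122 - 14884) - 67) = sqrt(-14607 - 67) = sqrt(-14674) = I*sqrt(14674)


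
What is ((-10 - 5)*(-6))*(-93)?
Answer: -8370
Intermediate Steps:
((-10 - 5)*(-6))*(-93) = -15*(-6)*(-93) = 90*(-93) = -8370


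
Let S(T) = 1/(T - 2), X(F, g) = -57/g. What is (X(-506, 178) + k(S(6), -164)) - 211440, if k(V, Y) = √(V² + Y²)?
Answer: -37636377/178 + √430337/4 ≈ -2.1128e+5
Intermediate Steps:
S(T) = 1/(-2 + T)
(X(-506, 178) + k(S(6), -164)) - 211440 = (-57/178 + √((1/(-2 + 6))² + (-164)²)) - 211440 = (-57*1/178 + √((1/4)² + 26896)) - 211440 = (-57/178 + √((¼)² + 26896)) - 211440 = (-57/178 + √(1/16 + 26896)) - 211440 = (-57/178 + √(430337/16)) - 211440 = (-57/178 + √430337/4) - 211440 = -37636377/178 + √430337/4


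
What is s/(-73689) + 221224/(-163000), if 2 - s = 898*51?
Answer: -1104628417/1501413375 ≈ -0.73573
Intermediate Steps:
s = -45796 (s = 2 - 898*51 = 2 - 1*45798 = 2 - 45798 = -45796)
s/(-73689) + 221224/(-163000) = -45796/(-73689) + 221224/(-163000) = -45796*(-1/73689) + 221224*(-1/163000) = 45796/73689 - 27653/20375 = -1104628417/1501413375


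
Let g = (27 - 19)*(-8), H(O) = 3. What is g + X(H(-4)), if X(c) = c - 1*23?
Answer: -84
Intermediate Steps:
X(c) = -23 + c (X(c) = c - 23 = -23 + c)
g = -64 (g = 8*(-8) = -64)
g + X(H(-4)) = -64 + (-23 + 3) = -64 - 20 = -84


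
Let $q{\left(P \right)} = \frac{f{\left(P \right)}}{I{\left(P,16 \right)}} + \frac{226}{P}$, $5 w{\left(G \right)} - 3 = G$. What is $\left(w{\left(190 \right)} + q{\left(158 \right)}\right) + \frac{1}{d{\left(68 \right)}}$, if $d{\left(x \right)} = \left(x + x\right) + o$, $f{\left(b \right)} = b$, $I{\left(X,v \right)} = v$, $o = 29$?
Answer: $\frac{1040953}{20856} \approx 49.911$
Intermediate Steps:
$w{\left(G \right)} = \frac{3}{5} + \frac{G}{5}$
$d{\left(x \right)} = 29 + 2 x$ ($d{\left(x \right)} = \left(x + x\right) + 29 = 2 x + 29 = 29 + 2 x$)
$q{\left(P \right)} = \frac{226}{P} + \frac{P}{16}$ ($q{\left(P \right)} = \frac{P}{16} + \frac{226}{P} = \frac{226}{P} + \frac{P}{16}$)
$\left(w{\left(190 \right)} + q{\left(158 \right)}\right) + \frac{1}{d{\left(68 \right)}} = \left(\left(\frac{3}{5} + \frac{1}{5} \cdot 190\right) + \left(\frac{226}{158} + \frac{1}{16} \cdot 158\right)\right) + \frac{1}{29 + 2 \cdot 68} = \left(\left(\frac{3}{5} + 38\right) + \left(226 \cdot \frac{1}{158} + \frac{79}{8}\right)\right) + \frac{1}{29 + 136} = \left(\frac{193}{5} + \left(\frac{113}{79} + \frac{79}{8}\right)\right) + \frac{1}{165} = \left(\frac{193}{5} + \frac{7145}{632}\right) + \frac{1}{165} = \frac{157701}{3160} + \frac{1}{165} = \frac{1040953}{20856}$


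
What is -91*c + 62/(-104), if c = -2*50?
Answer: 473169/52 ≈ 9099.4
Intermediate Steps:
c = -100
-91*c + 62/(-104) = -91*(-100) + 62/(-104) = 9100 + 62*(-1/104) = 9100 - 31/52 = 473169/52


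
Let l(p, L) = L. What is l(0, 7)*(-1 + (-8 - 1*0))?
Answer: -63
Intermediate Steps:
l(0, 7)*(-1 + (-8 - 1*0)) = 7*(-1 + (-8 - 1*0)) = 7*(-1 + (-8 + 0)) = 7*(-1 - 8) = 7*(-9) = -63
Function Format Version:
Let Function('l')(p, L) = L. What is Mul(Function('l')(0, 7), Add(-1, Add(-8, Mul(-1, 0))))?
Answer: -63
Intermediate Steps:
Mul(Function('l')(0, 7), Add(-1, Add(-8, Mul(-1, 0)))) = Mul(7, Add(-1, Add(-8, Mul(-1, 0)))) = Mul(7, Add(-1, Add(-8, 0))) = Mul(7, Add(-1, -8)) = Mul(7, -9) = -63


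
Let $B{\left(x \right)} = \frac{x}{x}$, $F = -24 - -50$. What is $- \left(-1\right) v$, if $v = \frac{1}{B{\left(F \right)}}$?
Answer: $1$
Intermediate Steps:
$F = 26$ ($F = -24 + 50 = 26$)
$B{\left(x \right)} = 1$
$v = 1$ ($v = 1^{-1} = 1$)
$- \left(-1\right) v = - \left(-1\right) 1 = \left(-1\right) \left(-1\right) = 1$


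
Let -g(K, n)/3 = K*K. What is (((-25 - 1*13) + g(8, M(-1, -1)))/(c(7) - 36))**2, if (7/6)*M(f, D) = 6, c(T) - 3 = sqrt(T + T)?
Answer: 52900/(33 - sqrt(14))**2 ≈ 61.795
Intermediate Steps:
c(T) = 3 + sqrt(2)*sqrt(T) (c(T) = 3 + sqrt(T + T) = 3 + sqrt(2*T) = 3 + sqrt(2)*sqrt(T))
M(f, D) = 36/7 (M(f, D) = (6/7)*6 = 36/7)
g(K, n) = -3*K**2 (g(K, n) = -3*K*K = -3*K**2)
(((-25 - 1*13) + g(8, M(-1, -1)))/(c(7) - 36))**2 = (((-25 - 1*13) - 3*8**2)/((3 + sqrt(2)*sqrt(7)) - 36))**2 = (((-25 - 13) - 3*64)/((3 + sqrt(14)) - 36))**2 = ((-38 - 192)/(-33 + sqrt(14)))**2 = (-230/(-33 + sqrt(14)))**2 = 52900/(-33 + sqrt(14))**2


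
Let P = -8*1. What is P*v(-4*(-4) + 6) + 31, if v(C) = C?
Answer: -145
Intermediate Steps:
P = -8
P*v(-4*(-4) + 6) + 31 = -8*(-4*(-4) + 6) + 31 = -8*(16 + 6) + 31 = -8*22 + 31 = -176 + 31 = -145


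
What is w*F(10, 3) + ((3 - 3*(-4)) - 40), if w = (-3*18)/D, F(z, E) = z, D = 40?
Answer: -77/2 ≈ -38.500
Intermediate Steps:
w = -27/20 (w = -3*18/40 = -54*1/40 = -27/20 ≈ -1.3500)
w*F(10, 3) + ((3 - 3*(-4)) - 40) = -27/20*10 + ((3 - 3*(-4)) - 40) = -27/2 + ((3 + 12) - 40) = -27/2 + (15 - 40) = -27/2 - 25 = -77/2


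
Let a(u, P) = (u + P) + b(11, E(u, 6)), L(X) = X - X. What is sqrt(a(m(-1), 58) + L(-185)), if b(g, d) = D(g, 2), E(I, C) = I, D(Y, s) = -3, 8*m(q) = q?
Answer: sqrt(878)/4 ≈ 7.4078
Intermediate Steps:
m(q) = q/8
L(X) = 0
b(g, d) = -3
a(u, P) = -3 + P + u (a(u, P) = (u + P) - 3 = (P + u) - 3 = -3 + P + u)
sqrt(a(m(-1), 58) + L(-185)) = sqrt((-3 + 58 + (1/8)*(-1)) + 0) = sqrt((-3 + 58 - 1/8) + 0) = sqrt(439/8 + 0) = sqrt(439/8) = sqrt(878)/4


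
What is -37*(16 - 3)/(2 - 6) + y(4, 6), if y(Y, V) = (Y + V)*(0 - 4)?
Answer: 321/4 ≈ 80.250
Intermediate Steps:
y(Y, V) = -4*V - 4*Y (y(Y, V) = (V + Y)*(-4) = -4*V - 4*Y)
-37*(16 - 3)/(2 - 6) + y(4, 6) = -37*(16 - 3)/(2 - 6) + (-4*6 - 4*4) = -481/(-4) + (-24 - 16) = -481*(-1)/4 - 40 = -37*(-13/4) - 40 = 481/4 - 40 = 321/4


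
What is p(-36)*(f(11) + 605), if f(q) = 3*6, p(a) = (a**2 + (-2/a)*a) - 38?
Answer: 782488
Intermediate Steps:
p(a) = -40 + a**2 (p(a) = (a**2 - 2) - 38 = (-2 + a**2) - 38 = -40 + a**2)
f(q) = 18
p(-36)*(f(11) + 605) = (-40 + (-36)**2)*(18 + 605) = (-40 + 1296)*623 = 1256*623 = 782488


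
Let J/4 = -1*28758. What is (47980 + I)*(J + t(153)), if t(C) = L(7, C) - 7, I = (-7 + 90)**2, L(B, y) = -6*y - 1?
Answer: -6362499502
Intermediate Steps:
J = -115032 (J = 4*(-1*28758) = 4*(-28758) = -115032)
L(B, y) = -1 - 6*y
I = 6889 (I = 83**2 = 6889)
t(C) = -8 - 6*C (t(C) = (-1 - 6*C) - 7 = -8 - 6*C)
(47980 + I)*(J + t(153)) = (47980 + 6889)*(-115032 + (-8 - 6*153)) = 54869*(-115032 + (-8 - 918)) = 54869*(-115032 - 926) = 54869*(-115958) = -6362499502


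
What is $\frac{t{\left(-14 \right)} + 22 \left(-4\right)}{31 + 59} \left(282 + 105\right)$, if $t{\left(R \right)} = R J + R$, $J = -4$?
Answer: $- \frac{989}{5} \approx -197.8$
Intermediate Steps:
$t{\left(R \right)} = - 3 R$ ($t{\left(R \right)} = R \left(-4\right) + R = - 4 R + R = - 3 R$)
$\frac{t{\left(-14 \right)} + 22 \left(-4\right)}{31 + 59} \left(282 + 105\right) = \frac{\left(-3\right) \left(-14\right) + 22 \left(-4\right)}{31 + 59} \left(282 + 105\right) = \frac{42 - 88}{90} \cdot 387 = \left(-46\right) \frac{1}{90} \cdot 387 = \left(- \frac{23}{45}\right) 387 = - \frac{989}{5}$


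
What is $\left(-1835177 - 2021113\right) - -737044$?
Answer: $-3119246$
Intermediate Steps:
$\left(-1835177 - 2021113\right) - -737044 = -3856290 + 737044 = -3119246$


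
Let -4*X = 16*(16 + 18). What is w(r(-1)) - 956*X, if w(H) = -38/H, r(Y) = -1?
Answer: 130054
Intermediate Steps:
X = -136 (X = -4*(16 + 18) = -4*34 = -1/4*544 = -136)
w(r(-1)) - 956*X = -38/(-1) - 956*(-136) = -38*(-1) + 130016 = 38 + 130016 = 130054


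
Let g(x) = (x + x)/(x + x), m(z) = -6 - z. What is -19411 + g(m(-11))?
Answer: -19410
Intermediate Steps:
g(x) = 1 (g(x) = (2*x)/((2*x)) = (2*x)*(1/(2*x)) = 1)
-19411 + g(m(-11)) = -19411 + 1 = -19410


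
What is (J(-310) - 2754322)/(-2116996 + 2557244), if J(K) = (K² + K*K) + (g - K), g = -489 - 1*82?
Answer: -2562383/440248 ≈ -5.8203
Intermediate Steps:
g = -571 (g = -489 - 82 = -571)
J(K) = -571 - K + 2*K² (J(K) = (K² + K*K) + (-571 - K) = (K² + K²) + (-571 - K) = 2*K² + (-571 - K) = -571 - K + 2*K²)
(J(-310) - 2754322)/(-2116996 + 2557244) = ((-571 - 1*(-310) + 2*(-310)²) - 2754322)/(-2116996 + 2557244) = ((-571 + 310 + 2*96100) - 2754322)/440248 = ((-571 + 310 + 192200) - 2754322)*(1/440248) = (191939 - 2754322)*(1/440248) = -2562383*1/440248 = -2562383/440248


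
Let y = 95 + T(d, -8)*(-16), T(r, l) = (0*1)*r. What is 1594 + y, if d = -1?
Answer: 1689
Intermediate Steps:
T(r, l) = 0 (T(r, l) = 0*r = 0)
y = 95 (y = 95 + 0*(-16) = 95 + 0 = 95)
1594 + y = 1594 + 95 = 1689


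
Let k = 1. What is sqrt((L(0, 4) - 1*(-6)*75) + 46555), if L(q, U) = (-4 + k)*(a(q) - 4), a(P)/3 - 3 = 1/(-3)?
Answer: sqrt(46993) ≈ 216.78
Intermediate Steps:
a(P) = 8 (a(P) = 9 + 3/(-3) = 9 + 3*(-1/3) = 9 - 1 = 8)
L(q, U) = -12 (L(q, U) = (-4 + 1)*(8 - 4) = -3*4 = -12)
sqrt((L(0, 4) - 1*(-6)*75) + 46555) = sqrt((-12 - 1*(-6)*75) + 46555) = sqrt((-12 + 6*75) + 46555) = sqrt((-12 + 450) + 46555) = sqrt(438 + 46555) = sqrt(46993)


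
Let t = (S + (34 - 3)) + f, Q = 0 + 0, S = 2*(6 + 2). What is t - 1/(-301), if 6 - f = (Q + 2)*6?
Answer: 12342/301 ≈ 41.003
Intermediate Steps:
S = 16 (S = 2*8 = 16)
Q = 0
f = -6 (f = 6 - (0 + 2)*6 = 6 - 2*6 = 6 - 1*12 = 6 - 12 = -6)
t = 41 (t = (16 + (34 - 3)) - 6 = (16 + 31) - 6 = 47 - 6 = 41)
t - 1/(-301) = 41 - 1/(-301) = 41 - 1*(-1/301) = 41 + 1/301 = 12342/301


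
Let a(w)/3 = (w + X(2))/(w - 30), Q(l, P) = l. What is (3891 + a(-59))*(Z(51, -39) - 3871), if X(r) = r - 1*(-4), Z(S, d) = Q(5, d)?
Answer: -1339406628/89 ≈ -1.5050e+7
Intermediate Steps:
Z(S, d) = 5
X(r) = 4 + r (X(r) = r + 4 = 4 + r)
a(w) = 3*(6 + w)/(-30 + w) (a(w) = 3*((w + (4 + 2))/(w - 30)) = 3*((w + 6)/(-30 + w)) = 3*((6 + w)/(-30 + w)) = 3*(6 + w)/(-30 + w))
(3891 + a(-59))*(Z(51, -39) - 3871) = (3891 + 3*(6 - 59)/(-30 - 59))*(5 - 3871) = (3891 + 3*(-53)/(-89))*(-3866) = (3891 + 3*(-1/89)*(-53))*(-3866) = (3891 + 159/89)*(-3866) = (346458/89)*(-3866) = -1339406628/89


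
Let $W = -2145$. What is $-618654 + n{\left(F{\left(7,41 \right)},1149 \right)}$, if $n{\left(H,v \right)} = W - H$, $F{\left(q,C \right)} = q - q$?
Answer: $-620799$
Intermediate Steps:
$F{\left(q,C \right)} = 0$
$n{\left(H,v \right)} = -2145 - H$
$-618654 + n{\left(F{\left(7,41 \right)},1149 \right)} = -618654 - 2145 = -620799$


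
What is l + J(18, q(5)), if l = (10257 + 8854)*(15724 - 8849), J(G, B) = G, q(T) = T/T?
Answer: 131388143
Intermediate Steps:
q(T) = 1
l = 131388125 (l = 19111*6875 = 131388125)
l + J(18, q(5)) = 131388125 + 18 = 131388143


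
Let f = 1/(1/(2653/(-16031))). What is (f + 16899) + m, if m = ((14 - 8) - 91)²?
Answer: 386729191/16031 ≈ 24124.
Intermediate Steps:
f = -2653/16031 (f = 1/(1/(2653*(-1/16031))) = 1/(1/(-2653/16031)) = 1/(-16031/2653) = -2653/16031 ≈ -0.16549)
m = 7225 (m = (6 - 91)² = (-85)² = 7225)
(f + 16899) + m = (-2653/16031 + 16899) + 7225 = 270905216/16031 + 7225 = 386729191/16031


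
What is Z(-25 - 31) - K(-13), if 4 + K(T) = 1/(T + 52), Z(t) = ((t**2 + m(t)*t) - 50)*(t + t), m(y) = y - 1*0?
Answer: -27177541/39 ≈ -6.9686e+5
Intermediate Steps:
m(y) = y (m(y) = y + 0 = y)
Z(t) = 2*t*(-50 + 2*t**2) (Z(t) = ((t**2 + t*t) - 50)*(t + t) = ((t**2 + t**2) - 50)*(2*t) = (2*t**2 - 50)*(2*t) = (-50 + 2*t**2)*(2*t) = 2*t*(-50 + 2*t**2))
K(T) = -4 + 1/(52 + T) (K(T) = -4 + 1/(T + 52) = -4 + 1/(52 + T))
Z(-25 - 31) - K(-13) = 4*(-25 - 31)*(-25 + (-25 - 31)**2) - (-207 - 4*(-13))/(52 - 13) = 4*(-56)*(-25 + (-56)**2) - (-207 + 52)/39 = 4*(-56)*(-25 + 3136) - (-155)/39 = 4*(-56)*3111 - 1*(-155/39) = -696864 + 155/39 = -27177541/39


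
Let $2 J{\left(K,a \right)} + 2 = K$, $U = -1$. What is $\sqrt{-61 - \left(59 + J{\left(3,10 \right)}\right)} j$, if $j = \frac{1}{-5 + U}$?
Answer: $- \frac{i \sqrt{482}}{12} \approx - 1.8295 i$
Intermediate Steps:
$J{\left(K,a \right)} = -1 + \frac{K}{2}$
$j = - \frac{1}{6}$ ($j = \frac{1}{-5 - 1} = \frac{1}{-6} = - \frac{1}{6} \approx -0.16667$)
$\sqrt{-61 - \left(59 + J{\left(3,10 \right)}\right)} j = \sqrt{-61 + \left(\left(36 - \left(-1 + \frac{1}{2} \cdot 3\right)\right) - 95\right)} \left(- \frac{1}{6}\right) = \sqrt{-61 + \left(\left(36 - \left(-1 + \frac{3}{2}\right)\right) - 95\right)} \left(- \frac{1}{6}\right) = \sqrt{-61 + \left(\left(36 - \frac{1}{2}\right) - 95\right)} \left(- \frac{1}{6}\right) = \sqrt{-61 + \left(\frac{71}{2} - 95\right)} \left(- \frac{1}{6}\right) = \sqrt{-61 - \frac{119}{2}} \left(- \frac{1}{6}\right) = \sqrt{- \frac{241}{2}} \left(- \frac{1}{6}\right) = \frac{i \sqrt{482}}{2} \left(- \frac{1}{6}\right) = - \frac{i \sqrt{482}}{12}$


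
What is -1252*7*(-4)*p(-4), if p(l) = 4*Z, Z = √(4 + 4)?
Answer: 280448*√2 ≈ 3.9661e+5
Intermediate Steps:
Z = 2*√2 (Z = √8 = 2*√2 ≈ 2.8284)
p(l) = 8*√2 (p(l) = 4*(2*√2) = 8*√2)
-1252*7*(-4)*p(-4) = -1252*7*(-4)*8*√2 = -(-35056)*8*√2 = -(-280448)*√2 = 280448*√2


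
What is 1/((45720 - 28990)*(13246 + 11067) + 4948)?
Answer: 1/406761438 ≈ 2.4584e-9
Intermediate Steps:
1/((45720 - 28990)*(13246 + 11067) + 4948) = 1/(16730*24313 + 4948) = 1/(406756490 + 4948) = 1/406761438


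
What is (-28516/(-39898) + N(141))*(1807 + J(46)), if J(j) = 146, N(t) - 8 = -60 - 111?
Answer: -6322698837/19949 ≈ -3.1694e+5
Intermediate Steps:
N(t) = -163 (N(t) = 8 + (-60 - 111) = 8 - 171 = -163)
(-28516/(-39898) + N(141))*(1807 + J(46)) = (-28516/(-39898) - 163)*(1807 + 146) = (-28516*(-1/39898) - 163)*1953 = (14258/19949 - 163)*1953 = -3237429/19949*1953 = -6322698837/19949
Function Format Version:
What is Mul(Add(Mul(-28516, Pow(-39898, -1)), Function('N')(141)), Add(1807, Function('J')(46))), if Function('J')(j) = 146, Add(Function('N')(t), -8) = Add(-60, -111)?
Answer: Rational(-6322698837, 19949) ≈ -3.1694e+5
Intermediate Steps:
Function('N')(t) = -163 (Function('N')(t) = Add(8, Add(-60, -111)) = Add(8, -171) = -163)
Mul(Add(Mul(-28516, Pow(-39898, -1)), Function('N')(141)), Add(1807, Function('J')(46))) = Mul(Add(Mul(-28516, Pow(-39898, -1)), -163), Add(1807, 146)) = Mul(Add(Mul(-28516, Rational(-1, 39898)), -163), 1953) = Mul(Add(Rational(14258, 19949), -163), 1953) = Mul(Rational(-3237429, 19949), 1953) = Rational(-6322698837, 19949)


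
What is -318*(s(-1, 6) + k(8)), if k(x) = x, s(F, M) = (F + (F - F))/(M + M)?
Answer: -5035/2 ≈ -2517.5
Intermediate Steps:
s(F, M) = F/(2*M) (s(F, M) = (F + 0)/((2*M)) = F*(1/(2*M)) = F/(2*M))
-318*(s(-1, 6) + k(8)) = -318*((1/2)*(-1)/6 + 8) = -318*((1/2)*(-1)*(1/6) + 8) = -318*(-1/12 + 8) = -318*95/12 = -5035/2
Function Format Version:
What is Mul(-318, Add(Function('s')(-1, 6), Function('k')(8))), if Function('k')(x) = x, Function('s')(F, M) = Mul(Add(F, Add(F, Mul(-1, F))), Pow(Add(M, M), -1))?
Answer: Rational(-5035, 2) ≈ -2517.5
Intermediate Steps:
Function('s')(F, M) = Mul(Rational(1, 2), F, Pow(M, -1)) (Function('s')(F, M) = Mul(Add(F, 0), Pow(Mul(2, M), -1)) = Mul(F, Mul(Rational(1, 2), Pow(M, -1))) = Mul(Rational(1, 2), F, Pow(M, -1)))
Mul(-318, Add(Function('s')(-1, 6), Function('k')(8))) = Mul(-318, Add(Mul(Rational(1, 2), -1, Pow(6, -1)), 8)) = Mul(-318, Add(Mul(Rational(1, 2), -1, Rational(1, 6)), 8)) = Mul(-318, Add(Rational(-1, 12), 8)) = Mul(-318, Rational(95, 12)) = Rational(-5035, 2)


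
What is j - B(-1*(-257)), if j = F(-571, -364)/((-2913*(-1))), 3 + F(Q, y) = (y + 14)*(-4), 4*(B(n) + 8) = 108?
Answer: -53950/2913 ≈ -18.520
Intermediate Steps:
B(n) = 19 (B(n) = -8 + (1/4)*108 = -8 + 27 = 19)
F(Q, y) = -59 - 4*y (F(Q, y) = -3 + (y + 14)*(-4) = -3 + (14 + y)*(-4) = -3 + (-56 - 4*y) = -59 - 4*y)
j = 1397/2913 (j = (-59 - 4*(-364))/((-2913*(-1))) = (-59 + 1456)/2913 = 1397*(1/2913) = 1397/2913 ≈ 0.47957)
j - B(-1*(-257)) = 1397/2913 - 1*19 = 1397/2913 - 19 = -53950/2913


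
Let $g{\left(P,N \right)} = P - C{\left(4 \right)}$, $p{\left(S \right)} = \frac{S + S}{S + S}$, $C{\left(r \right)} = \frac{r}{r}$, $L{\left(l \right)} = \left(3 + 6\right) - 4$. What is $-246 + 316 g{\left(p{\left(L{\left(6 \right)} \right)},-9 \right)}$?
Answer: $-246$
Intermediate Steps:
$L{\left(l \right)} = 5$ ($L{\left(l \right)} = 9 - 4 = 5$)
$C{\left(r \right)} = 1$
$p{\left(S \right)} = 1$ ($p{\left(S \right)} = \frac{2 S}{2 S} = 2 S \frac{1}{2 S} = 1$)
$g{\left(P,N \right)} = -1 + P$ ($g{\left(P,N \right)} = P - 1 = -1 + P$)
$-246 + 316 g{\left(p{\left(L{\left(6 \right)} \right)},-9 \right)} = -246 + 316 \left(-1 + 1\right) = -246 + 316 \cdot 0 = -246 + 0 = -246$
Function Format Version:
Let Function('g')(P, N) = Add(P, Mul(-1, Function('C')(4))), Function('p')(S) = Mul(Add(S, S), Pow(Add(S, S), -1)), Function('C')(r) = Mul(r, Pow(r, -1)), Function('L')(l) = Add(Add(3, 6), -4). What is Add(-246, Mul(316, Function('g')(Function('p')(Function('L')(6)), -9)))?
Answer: -246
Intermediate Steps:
Function('L')(l) = 5 (Function('L')(l) = Add(9, -4) = 5)
Function('C')(r) = 1
Function('p')(S) = 1 (Function('p')(S) = Mul(Mul(2, S), Pow(Mul(2, S), -1)) = Mul(Mul(2, S), Mul(Rational(1, 2), Pow(S, -1))) = 1)
Function('g')(P, N) = Add(-1, P) (Function('g')(P, N) = Add(P, Mul(-1, 1)) = Add(P, -1) = Add(-1, P))
Add(-246, Mul(316, Function('g')(Function('p')(Function('L')(6)), -9))) = Add(-246, Mul(316, Add(-1, 1))) = Add(-246, Mul(316, 0)) = Add(-246, 0) = -246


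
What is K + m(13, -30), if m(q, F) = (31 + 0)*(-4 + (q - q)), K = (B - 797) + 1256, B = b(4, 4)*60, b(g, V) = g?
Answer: 575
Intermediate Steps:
B = 240 (B = 4*60 = 240)
K = 699 (K = (240 - 797) + 1256 = -557 + 1256 = 699)
m(q, F) = -124 (m(q, F) = 31*(-4 + 0) = 31*(-4) = -124)
K + m(13, -30) = 699 - 124 = 575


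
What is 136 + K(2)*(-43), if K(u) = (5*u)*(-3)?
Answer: 1426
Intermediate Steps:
K(u) = -15*u
136 + K(2)*(-43) = 136 - 15*2*(-43) = 136 - 30*(-43) = 136 + 1290 = 1426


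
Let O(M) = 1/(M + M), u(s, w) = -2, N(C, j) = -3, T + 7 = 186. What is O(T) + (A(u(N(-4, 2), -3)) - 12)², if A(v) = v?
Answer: 70169/358 ≈ 196.00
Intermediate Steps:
T = 179 (T = -7 + 186 = 179)
O(M) = 1/(2*M)
O(T) + (A(u(N(-4, 2), -3)) - 12)² = (½)/179 + (-2 - 12)² = (½)*(1/179) + (-14)² = 1/358 + 196 = 70169/358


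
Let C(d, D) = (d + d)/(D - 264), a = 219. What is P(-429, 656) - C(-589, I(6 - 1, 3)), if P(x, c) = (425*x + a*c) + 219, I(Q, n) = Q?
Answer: -9957656/259 ≈ -38447.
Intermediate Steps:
C(d, D) = 2*d/(-264 + D) (C(d, D) = (2*d)/(-264 + D) = 2*d/(-264 + D))
P(x, c) = 219 + 219*c + 425*x (P(x, c) = (425*x + 219*c) + 219 = (219*c + 425*x) + 219 = 219 + 219*c + 425*x)
P(-429, 656) - C(-589, I(6 - 1, 3)) = (219 + 219*656 + 425*(-429)) - 2*(-589)/(-264 + (6 - 1)) = (219 + 143664 - 182325) - 2*(-589)/(-264 + 5) = -38442 - 2*(-589)/(-259) = -38442 - 2*(-589)*(-1)/259 = -38442 - 1*1178/259 = -38442 - 1178/259 = -9957656/259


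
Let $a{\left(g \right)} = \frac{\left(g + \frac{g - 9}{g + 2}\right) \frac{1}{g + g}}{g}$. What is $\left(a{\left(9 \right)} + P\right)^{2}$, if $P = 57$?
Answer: $\frac{1054729}{324} \approx 3255.3$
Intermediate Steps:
$a{\left(g \right)} = \frac{g + \frac{-9 + g}{2 + g}}{2 g^{2}}$ ($a{\left(g \right)} = \frac{\left(g + \frac{-9 + g}{2 + g}\right) \frac{1}{2 g}}{g} = \frac{\frac{1}{2} \frac{1}{g} \left(g + \frac{-9 + g}{2 + g}\right)}{g} = \frac{g + \frac{-9 + g}{2 + g}}{2 g^{2}}$)
$\left(a{\left(9 \right)} + P\right)^{2} = \left(\frac{-9 + 9^{2} + 3 \cdot 9}{2 \cdot 81 \left(2 + 9\right)} + 57\right)^{2} = \left(\frac{1}{2} \cdot \frac{1}{81} \cdot \frac{1}{11} \left(-9 + 81 + 27\right) + 57\right)^{2} = \left(\frac{1}{2} \cdot \frac{1}{81} \cdot \frac{1}{11} \cdot 99 + 57\right)^{2} = \left(\frac{1}{18} + 57\right)^{2} = \left(\frac{1027}{18}\right)^{2} = \frac{1054729}{324}$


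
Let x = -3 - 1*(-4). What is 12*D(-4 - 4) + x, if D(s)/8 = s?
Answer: -767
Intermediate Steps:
D(s) = 8*s
x = 1 (x = -3 + 4 = 1)
12*D(-4 - 4) + x = 12*(8*(-4 - 4)) + 1 = 12*(8*(-8)) + 1 = 12*(-64) + 1 = -768 + 1 = -767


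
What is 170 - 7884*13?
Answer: -102322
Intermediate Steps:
170 - 7884*13 = 170 - 438*234 = 170 - 102492 = -102322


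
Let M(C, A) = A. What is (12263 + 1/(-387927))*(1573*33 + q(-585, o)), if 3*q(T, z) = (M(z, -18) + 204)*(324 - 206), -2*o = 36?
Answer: 281742137680000/387927 ≈ 7.2628e+8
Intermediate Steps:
o = -18 (o = -1/2*36 = -18)
q(T, z) = 7316 (q(T, z) = ((-18 + 204)*(324 - 206))/3 = (186*118)/3 = (1/3)*21948 = 7316)
(12263 + 1/(-387927))*(1573*33 + q(-585, o)) = (12263 + 1/(-387927))*(1573*33 + 7316) = (12263 - 1/387927)*(51909 + 7316) = (4757148800/387927)*59225 = 281742137680000/387927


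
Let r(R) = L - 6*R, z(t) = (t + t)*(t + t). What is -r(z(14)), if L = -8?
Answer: 4712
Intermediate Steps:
z(t) = 4*t**2 (z(t) = (2*t)*(2*t) = 4*t**2)
r(R) = -8 - 6*R
-r(z(14)) = -(-8 - 24*14**2) = -(-8 - 24*196) = -(-8 - 6*784) = -(-8 - 4704) = -1*(-4712) = 4712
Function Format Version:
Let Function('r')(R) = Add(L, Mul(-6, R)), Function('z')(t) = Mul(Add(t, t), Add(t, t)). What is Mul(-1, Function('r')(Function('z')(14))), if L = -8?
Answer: 4712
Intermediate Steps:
Function('z')(t) = Mul(4, Pow(t, 2)) (Function('z')(t) = Mul(Mul(2, t), Mul(2, t)) = Mul(4, Pow(t, 2)))
Function('r')(R) = Add(-8, Mul(-6, R))
Mul(-1, Function('r')(Function('z')(14))) = Mul(-1, Add(-8, Mul(-6, Mul(4, Pow(14, 2))))) = Mul(-1, Add(-8, Mul(-6, Mul(4, 196)))) = Mul(-1, Add(-8, Mul(-6, 784))) = Mul(-1, Add(-8, -4704)) = Mul(-1, -4712) = 4712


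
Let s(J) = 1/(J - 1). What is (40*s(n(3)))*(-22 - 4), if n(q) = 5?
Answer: -260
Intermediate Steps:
s(J) = 1/(-1 + J)
(40*s(n(3)))*(-22 - 4) = (40/(-1 + 5))*(-22 - 4) = (40/4)*(-26) = (40*(1/4))*(-26) = 10*(-26) = -260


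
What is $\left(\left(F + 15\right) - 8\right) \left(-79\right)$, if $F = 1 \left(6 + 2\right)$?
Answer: $-1185$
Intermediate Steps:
$F = 8$ ($F = 1 \cdot 8 = 8$)
$\left(\left(F + 15\right) - 8\right) \left(-79\right) = \left(\left(8 + 15\right) - 8\right) \left(-79\right) = \left(23 - 8\right) \left(-79\right) = 15 \left(-79\right) = -1185$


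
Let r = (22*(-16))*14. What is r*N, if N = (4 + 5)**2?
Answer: -399168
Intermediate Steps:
r = -4928 (r = -352*14 = -4928)
N = 81 (N = 9**2 = 81)
r*N = -4928*81 = -399168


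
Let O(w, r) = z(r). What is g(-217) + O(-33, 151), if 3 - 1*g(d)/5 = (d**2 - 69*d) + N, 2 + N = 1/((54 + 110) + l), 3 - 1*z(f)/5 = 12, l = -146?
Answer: -5585945/18 ≈ -3.1033e+5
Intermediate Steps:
z(f) = -45 (z(f) = 15 - 5*12 = 15 - 60 = -45)
N = -35/18 (N = -2 + 1/((54 + 110) - 146) = -2 + 1/(164 - 146) = -2 + 1/18 = -35/18 ≈ -1.9444)
O(w, r) = -45
g(d) = 445/18 - 5*d**2 + 345*d (g(d) = 15 - 5*((d**2 - 69*d) - 35/18) = 15 - 5*(-35/18 + d**2 - 69*d) = 15 + (175/18 - 5*d**2 + 345*d) = 445/18 - 5*d**2 + 345*d)
g(-217) + O(-33, 151) = (445/18 - 5*(-217)**2 + 345*(-217)) - 45 = (445/18 - 5*47089 - 74865) - 45 = (445/18 - 235445 - 74865) - 45 = -5585135/18 - 45 = -5585945/18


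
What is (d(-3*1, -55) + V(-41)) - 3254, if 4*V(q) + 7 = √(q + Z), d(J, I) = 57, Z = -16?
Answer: -12795/4 + I*√57/4 ≈ -3198.8 + 1.8875*I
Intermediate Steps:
V(q) = -7/4 + √(-16 + q)/4 (V(q) = -7/4 + √(q - 16)/4 = -7/4 + √(-16 + q)/4)
(d(-3*1, -55) + V(-41)) - 3254 = (57 + (-7/4 + √(-16 - 41)/4)) - 3254 = (57 + (-7/4 + √(-57)/4)) - 3254 = (57 + (-7/4 + (I*√57)/4)) - 3254 = (57 + (-7/4 + I*√57/4)) - 3254 = (221/4 + I*√57/4) - 3254 = -12795/4 + I*√57/4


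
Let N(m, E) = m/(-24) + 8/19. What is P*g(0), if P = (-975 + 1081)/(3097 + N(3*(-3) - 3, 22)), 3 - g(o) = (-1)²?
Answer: 8056/117721 ≈ 0.068433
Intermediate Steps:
N(m, E) = 8/19 - m/24 (N(m, E) = m*(-1/24) + 8*(1/19) = -m/24 + 8/19 = 8/19 - m/24)
g(o) = 2 (g(o) = 3 - 1*(-1)² = 3 - 1*1 = 3 - 1 = 2)
P = 4028/117721 (P = (-975 + 1081)/(3097 + (8/19 - (3*(-3) - 3)/24)) = 106/(3097 + (8/19 - (-9 - 3)/24)) = 106/(3097 + (8/19 - 1/24*(-12))) = 106/(3097 + (8/19 + ½)) = 106/(3097 + 35/38) = 106/(117721/38) = 106*(38/117721) = 4028/117721 ≈ 0.034217)
P*g(0) = (4028/117721)*2 = 8056/117721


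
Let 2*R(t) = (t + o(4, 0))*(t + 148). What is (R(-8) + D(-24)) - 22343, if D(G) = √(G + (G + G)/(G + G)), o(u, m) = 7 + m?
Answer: -22413 + I*√23 ≈ -22413.0 + 4.7958*I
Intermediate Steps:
D(G) = √(1 + G) (D(G) = √(G + (2*G)/((2*G))) = √(G + (2*G)*(1/(2*G))) = √(G + 1) = √(1 + G))
R(t) = (7 + t)*(148 + t)/2 (R(t) = ((t + (7 + 0))*(t + 148))/2 = ((t + 7)*(148 + t))/2 = ((7 + t)*(148 + t))/2 = (7 + t)*(148 + t)/2)
(R(-8) + D(-24)) - 22343 = ((518 + (½)*(-8)² + (155/2)*(-8)) + √(1 - 24)) - 22343 = ((518 + (½)*64 - 620) + √(-23)) - 22343 = ((518 + 32 - 620) + I*√23) - 22343 = (-70 + I*√23) - 22343 = -22413 + I*√23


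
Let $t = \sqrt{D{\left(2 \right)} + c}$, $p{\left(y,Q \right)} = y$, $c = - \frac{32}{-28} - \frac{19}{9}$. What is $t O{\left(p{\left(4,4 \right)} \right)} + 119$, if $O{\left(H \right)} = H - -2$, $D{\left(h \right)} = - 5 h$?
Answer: $119 + \frac{2 i \sqrt{4837}}{7} \approx 119.0 + 19.871 i$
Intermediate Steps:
$c = - \frac{61}{63}$ ($c = \left(-32\right) \left(- \frac{1}{28}\right) - \frac{19}{9} = \frac{8}{7} - \frac{19}{9} = - \frac{61}{63} \approx -0.96825$)
$t = \frac{i \sqrt{4837}}{21}$ ($t = \sqrt{\left(-5\right) 2 - \frac{61}{63}} = \sqrt{-10 - \frac{61}{63}} = \sqrt{- \frac{691}{63}} = \frac{i \sqrt{4837}}{21} \approx 3.3118 i$)
$O{\left(H \right)} = 2 + H$ ($O{\left(H \right)} = H + 2 = 2 + H$)
$t O{\left(p{\left(4,4 \right)} \right)} + 119 = \frac{i \sqrt{4837}}{21} \left(2 + 4\right) + 119 = \frac{i \sqrt{4837}}{21} \cdot 6 + 119 = \frac{2 i \sqrt{4837}}{7} + 119 = 119 + \frac{2 i \sqrt{4837}}{7}$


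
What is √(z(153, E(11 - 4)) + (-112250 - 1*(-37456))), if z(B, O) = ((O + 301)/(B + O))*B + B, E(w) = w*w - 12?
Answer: I*√671178610/95 ≈ 272.71*I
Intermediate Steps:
E(w) = -12 + w² (E(w) = w² - 12 = -12 + w²)
z(B, O) = B + B*(301 + O)/(B + O) (z(B, O) = ((301 + O)/(B + O))*B + B = B*(301 + O)/(B + O) + B = B + B*(301 + O)/(B + O))
√(z(153, E(11 - 4)) + (-112250 - 1*(-37456))) = √(153*(301 + 153 + 2*(-12 + (11 - 4)²))/(153 + (-12 + (11 - 4)²)) + (-112250 - 1*(-37456))) = √(153*(301 + 153 + 2*(-12 + 7²))/(153 + (-12 + 7²)) + (-112250 + 37456)) = √(153*(301 + 153 + 2*(-12 + 49))/(153 + (-12 + 49)) - 74794) = √(153*(301 + 153 + 2*37)/(153 + 37) - 74794) = √(153*(301 + 153 + 74)/190 - 74794) = √(153*(1/190)*528 - 74794) = √(40392/95 - 74794) = √(-7065038/95) = I*√671178610/95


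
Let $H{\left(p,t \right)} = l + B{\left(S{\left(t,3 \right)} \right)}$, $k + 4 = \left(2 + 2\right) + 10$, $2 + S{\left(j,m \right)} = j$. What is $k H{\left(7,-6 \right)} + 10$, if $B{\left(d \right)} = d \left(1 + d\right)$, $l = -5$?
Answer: $520$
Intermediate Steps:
$S{\left(j,m \right)} = -2 + j$
$k = 10$ ($k = -4 + \left(\left(2 + 2\right) + 10\right) = -4 + \left(4 + 10\right) = -4 + 14 = 10$)
$H{\left(p,t \right)} = -5 + \left(-1 + t\right) \left(-2 + t\right)$ ($H{\left(p,t \right)} = -5 + \left(-2 + t\right) \left(1 + \left(-2 + t\right)\right) = -5 + \left(-2 + t\right) \left(-1 + t\right) = -5 + \left(-1 + t\right) \left(-2 + t\right)$)
$k H{\left(7,-6 \right)} + 10 = 10 \left(-5 + \left(-1 - 6\right) \left(-2 - 6\right)\right) + 10 = 10 \left(-5 - -56\right) + 10 = 10 \left(-5 + 56\right) + 10 = 10 \cdot 51 + 10 = 510 + 10 = 520$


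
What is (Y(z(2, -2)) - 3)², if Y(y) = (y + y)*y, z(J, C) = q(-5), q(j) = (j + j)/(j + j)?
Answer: 1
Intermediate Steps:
q(j) = 1 (q(j) = (2*j)/((2*j)) = (2*j)*(1/(2*j)) = 1)
z(J, C) = 1
Y(y) = 2*y² (Y(y) = (2*y)*y = 2*y²)
(Y(z(2, -2)) - 3)² = (2*1² - 3)² = (2*1 - 3)² = (2 - 3)² = (-1)² = 1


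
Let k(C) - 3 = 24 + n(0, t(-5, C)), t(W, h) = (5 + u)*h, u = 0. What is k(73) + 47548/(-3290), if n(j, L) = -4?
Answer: 14061/1645 ≈ 8.5477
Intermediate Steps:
t(W, h) = 5*h (t(W, h) = (5 + 0)*h = 5*h)
k(C) = 23 (k(C) = 3 + (24 - 4) = 3 + 20 = 23)
k(73) + 47548/(-3290) = 23 + 47548/(-3290) = 23 + 47548*(-1/3290) = 23 - 23774/1645 = 14061/1645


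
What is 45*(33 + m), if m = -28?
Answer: 225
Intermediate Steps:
45*(33 + m) = 45*(33 - 28) = 45*5 = 225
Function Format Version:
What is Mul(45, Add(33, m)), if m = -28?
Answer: 225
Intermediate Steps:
Mul(45, Add(33, m)) = Mul(45, Add(33, -28)) = Mul(45, 5) = 225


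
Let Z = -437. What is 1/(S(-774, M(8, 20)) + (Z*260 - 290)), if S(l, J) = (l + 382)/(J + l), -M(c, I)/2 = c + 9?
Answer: -101/11504861 ≈ -8.7789e-6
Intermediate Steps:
M(c, I) = -18 - 2*c (M(c, I) = -2*(c + 9) = -2*(9 + c) = -18 - 2*c)
S(l, J) = (382 + l)/(J + l)
1/(S(-774, M(8, 20)) + (Z*260 - 290)) = 1/((382 - 774)/((-18 - 2*8) - 774) + (-437*260 - 290)) = 1/(-392/((-18 - 16) - 774) + (-113620 - 290)) = 1/(-392/(-34 - 774) - 113910) = 1/(-392/(-808) - 113910) = 1/(-1/808*(-392) - 113910) = 1/(49/101 - 113910) = 1/(-11504861/101) = -101/11504861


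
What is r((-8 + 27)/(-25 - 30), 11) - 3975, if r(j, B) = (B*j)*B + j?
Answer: -220943/55 ≈ -4017.1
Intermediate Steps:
r(j, B) = j + j*B**2 (r(j, B) = j*B**2 + j = j + j*B**2)
r((-8 + 27)/(-25 - 30), 11) - 3975 = ((-8 + 27)/(-25 - 30))*(1 + 11**2) - 3975 = (19/(-55))*(1 + 121) - 3975 = (19*(-1/55))*122 - 3975 = -19/55*122 - 3975 = -2318/55 - 3975 = -220943/55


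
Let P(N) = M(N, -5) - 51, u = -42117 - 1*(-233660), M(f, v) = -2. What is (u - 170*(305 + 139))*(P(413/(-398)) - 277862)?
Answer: -32255648645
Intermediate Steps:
u = 191543 (u = -42117 + 233660 = 191543)
P(N) = -53 (P(N) = -2 - 51 = -53)
(u - 170*(305 + 139))*(P(413/(-398)) - 277862) = (191543 - 170*(305 + 139))*(-53 - 277862) = (191543 - 170*444)*(-277915) = (191543 - 75480)*(-277915) = 116063*(-277915) = -32255648645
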